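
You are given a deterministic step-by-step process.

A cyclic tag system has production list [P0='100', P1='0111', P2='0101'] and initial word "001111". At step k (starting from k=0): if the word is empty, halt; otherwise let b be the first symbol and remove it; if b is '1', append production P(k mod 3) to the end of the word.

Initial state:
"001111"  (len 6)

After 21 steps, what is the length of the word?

gen 0: "001111"  (len 6)
gen 1: "01111"  (len 5)
gen 2: "1111"  (len 4)
gen 3: "1110101"  (len 7)
gen 4: "110101100"  (len 9)
gen 5: "101011000111"  (len 12)
gen 6: "010110001110101"  (len 15)
gen 7: "10110001110101"  (len 14)
gen 8: "01100011101010111"  (len 17)
gen 9: "1100011101010111"  (len 16)
gen 10: "100011101010111100"  (len 18)
gen 11: "000111010101111000111"  (len 21)
gen 12: "00111010101111000111"  (len 20)
gen 13: "0111010101111000111"  (len 19)
gen 14: "111010101111000111"  (len 18)
gen 15: "110101011110001110101"  (len 21)
gen 16: "10101011110001110101100"  (len 23)
gen 17: "01010111100011101011000111"  (len 26)
gen 18: "1010111100011101011000111"  (len 25)
gen 19: "010111100011101011000111100"  (len 27)
gen 20: "10111100011101011000111100"  (len 26)
gen 21: "01111000111010110001111000101"  (len 29)

29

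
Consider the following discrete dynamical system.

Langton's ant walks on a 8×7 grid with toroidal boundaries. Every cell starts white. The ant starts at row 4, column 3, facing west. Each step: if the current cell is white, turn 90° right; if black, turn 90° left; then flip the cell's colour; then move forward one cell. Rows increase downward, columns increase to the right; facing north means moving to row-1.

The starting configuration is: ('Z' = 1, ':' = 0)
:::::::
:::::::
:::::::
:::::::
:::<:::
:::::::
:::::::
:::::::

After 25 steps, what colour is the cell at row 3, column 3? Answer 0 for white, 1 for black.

1

[0] :::::::
:::::::
:::::::
:::::::
:::<:::
:::::::
:::::::
:::::::
[1] :::::::
:::::::
:::::::
:::^:::
:::Z:::
:::::::
:::::::
:::::::
[2] :::::::
:::::::
:::::::
:::Z>::
:::Z:::
:::::::
:::::::
:::::::
[3] :::::::
:::::::
:::::::
:::ZZ::
:::Zv::
:::::::
:::::::
:::::::
[4] :::::::
:::::::
:::::::
:::ZZ::
:::<Z::
:::::::
:::::::
:::::::
[5] :::::::
:::::::
:::::::
:::ZZ::
::::Z::
:::v:::
:::::::
:::::::
[6] :::::::
:::::::
:::::::
:::ZZ::
::::Z::
::<Z:::
:::::::
:::::::
[7] :::::::
:::::::
:::::::
:::ZZ::
::^:Z::
::ZZ:::
:::::::
:::::::
[8] :::::::
:::::::
:::::::
:::ZZ::
::Z>Z::
::ZZ:::
:::::::
:::::::
[9] :::::::
:::::::
:::::::
:::ZZ::
::ZZZ::
::Zv:::
:::::::
:::::::
[10] :::::::
:::::::
:::::::
:::ZZ::
::ZZZ::
::Z:>::
:::::::
:::::::
[11] :::::::
:::::::
:::::::
:::ZZ::
::ZZZ::
::Z:Z::
::::v::
:::::::
[12] :::::::
:::::::
:::::::
:::ZZ::
::ZZZ::
::Z:Z::
:::<Z::
:::::::
[13] :::::::
:::::::
:::::::
:::ZZ::
::ZZZ::
::Z^Z::
:::ZZ::
:::::::
[14] :::::::
:::::::
:::::::
:::ZZ::
::ZZZ::
::ZZ>::
:::ZZ::
:::::::
[15] :::::::
:::::::
:::::::
:::ZZ::
::ZZ^::
::ZZ:::
:::ZZ::
:::::::
[16] :::::::
:::::::
:::::::
:::ZZ::
::Z<:::
::ZZ:::
:::ZZ::
:::::::
[17] :::::::
:::::::
:::::::
:::ZZ::
::Z::::
::Zv:::
:::ZZ::
:::::::
[18] :::::::
:::::::
:::::::
:::ZZ::
::Z::::
::Z:>::
:::ZZ::
:::::::
[19] :::::::
:::::::
:::::::
:::ZZ::
::Z::::
::Z:Z::
:::Zv::
:::::::
[20] :::::::
:::::::
:::::::
:::ZZ::
::Z::::
::Z:Z::
:::Z:>:
:::::::
[21] :::::::
:::::::
:::::::
:::ZZ::
::Z::::
::Z:Z::
:::Z:Z:
:::::v:
[22] :::::::
:::::::
:::::::
:::ZZ::
::Z::::
::Z:Z::
:::Z:Z:
::::<Z:
[23] :::::::
:::::::
:::::::
:::ZZ::
::Z::::
::Z:Z::
:::Z^Z:
::::ZZ:
[24] :::::::
:::::::
:::::::
:::ZZ::
::Z::::
::Z:Z::
:::ZZ>:
::::ZZ:
[25] :::::::
:::::::
:::::::
:::ZZ::
::Z::::
::Z:Z^:
:::ZZ::
::::ZZ:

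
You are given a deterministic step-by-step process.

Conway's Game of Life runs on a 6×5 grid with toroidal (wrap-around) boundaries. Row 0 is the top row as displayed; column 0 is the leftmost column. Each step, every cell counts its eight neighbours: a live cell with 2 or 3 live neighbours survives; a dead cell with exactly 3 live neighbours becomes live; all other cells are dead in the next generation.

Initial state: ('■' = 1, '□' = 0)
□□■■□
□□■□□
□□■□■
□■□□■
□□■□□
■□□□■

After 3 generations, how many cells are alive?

t=0: □□■■□
□□■□□
□□■□■
□■□□■
□□■□□
■□□□■
t=1: □■■■■
□■■□□
■■■□□
■■■□□
□■□■■
□■■□■
t=2: □□□□■
□□□□■
□□□■□
□□□□□
□□□□■
□□□□□
t=3: □□□□□
□□□■■
□□□□□
□□□□□
□□□□□
□□□□□

2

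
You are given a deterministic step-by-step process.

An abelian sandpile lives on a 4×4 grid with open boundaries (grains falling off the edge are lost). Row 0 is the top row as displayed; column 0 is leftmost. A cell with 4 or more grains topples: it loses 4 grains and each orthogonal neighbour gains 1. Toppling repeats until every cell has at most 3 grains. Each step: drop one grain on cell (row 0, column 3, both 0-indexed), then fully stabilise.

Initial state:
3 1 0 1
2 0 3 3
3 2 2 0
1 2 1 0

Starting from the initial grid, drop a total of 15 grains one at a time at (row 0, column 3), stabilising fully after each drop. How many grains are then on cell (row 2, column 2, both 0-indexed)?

3

step 0: 3 1 0 1
2 0 3 3
3 2 2 0
1 2 1 0
step 1: 3 1 0 2
2 0 3 3
3 2 2 0
1 2 1 0
step 2: 3 1 0 3
2 0 3 3
3 2 2 0
1 2 1 0
step 3: 3 1 2 1
2 1 0 1
3 2 3 1
1 2 1 0
step 4: 3 1 2 2
2 1 0 1
3 2 3 1
1 2 1 0
step 5: 3 1 2 3
2 1 0 1
3 2 3 1
1 2 1 0
step 6: 3 1 3 0
2 1 0 2
3 2 3 1
1 2 1 0
step 7: 3 1 3 1
2 1 0 2
3 2 3 1
1 2 1 0
step 8: 3 1 3 2
2 1 0 2
3 2 3 1
1 2 1 0
step 9: 3 1 3 3
2 1 0 2
3 2 3 1
1 2 1 0
step 10: 3 2 0 1
2 1 1 3
3 2 3 1
1 2 1 0
step 11: 3 2 0 2
2 1 1 3
3 2 3 1
1 2 1 0
step 12: 3 2 0 3
2 1 1 3
3 2 3 1
1 2 1 0
step 13: 3 2 1 1
2 1 2 0
3 2 3 2
1 2 1 0
step 14: 3 2 1 2
2 1 2 0
3 2 3 2
1 2 1 0
step 15: 3 2 1 3
2 1 2 0
3 2 3 2
1 2 1 0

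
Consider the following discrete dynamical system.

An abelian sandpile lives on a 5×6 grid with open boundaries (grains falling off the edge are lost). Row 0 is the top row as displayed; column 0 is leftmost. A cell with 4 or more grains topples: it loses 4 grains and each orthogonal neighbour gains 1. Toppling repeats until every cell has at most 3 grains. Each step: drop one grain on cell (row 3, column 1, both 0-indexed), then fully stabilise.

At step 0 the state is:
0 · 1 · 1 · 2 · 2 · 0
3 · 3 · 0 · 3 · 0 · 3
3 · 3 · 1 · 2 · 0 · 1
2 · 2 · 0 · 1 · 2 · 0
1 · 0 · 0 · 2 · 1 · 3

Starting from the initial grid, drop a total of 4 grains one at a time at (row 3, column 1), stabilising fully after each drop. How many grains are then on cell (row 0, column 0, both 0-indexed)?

1

0) 0 · 1 · 1 · 2 · 2 · 0
3 · 3 · 0 · 3 · 0 · 3
3 · 3 · 1 · 2 · 0 · 1
2 · 2 · 0 · 1 · 2 · 0
1 · 0 · 0 · 2 · 1 · 3
1) 0 · 1 · 1 · 2 · 2 · 0
3 · 3 · 0 · 3 · 0 · 3
3 · 3 · 1 · 2 · 0 · 1
2 · 3 · 0 · 1 · 2 · 0
1 · 0 · 0 · 2 · 1 · 3
2) 1 · 2 · 1 · 2 · 2 · 0
1 · 1 · 1 · 3 · 0 · 3
2 · 2 · 2 · 2 · 0 · 1
0 · 2 · 1 · 1 · 2 · 0
2 · 1 · 0 · 2 · 1 · 3
3) 1 · 2 · 1 · 2 · 2 · 0
1 · 1 · 1 · 3 · 0 · 3
2 · 2 · 2 · 2 · 0 · 1
0 · 3 · 1 · 1 · 2 · 0
2 · 1 · 0 · 2 · 1 · 3
4) 1 · 2 · 1 · 2 · 2 · 0
1 · 1 · 1 · 3 · 0 · 3
2 · 3 · 2 · 2 · 0 · 1
1 · 0 · 2 · 1 · 2 · 0
2 · 2 · 0 · 2 · 1 · 3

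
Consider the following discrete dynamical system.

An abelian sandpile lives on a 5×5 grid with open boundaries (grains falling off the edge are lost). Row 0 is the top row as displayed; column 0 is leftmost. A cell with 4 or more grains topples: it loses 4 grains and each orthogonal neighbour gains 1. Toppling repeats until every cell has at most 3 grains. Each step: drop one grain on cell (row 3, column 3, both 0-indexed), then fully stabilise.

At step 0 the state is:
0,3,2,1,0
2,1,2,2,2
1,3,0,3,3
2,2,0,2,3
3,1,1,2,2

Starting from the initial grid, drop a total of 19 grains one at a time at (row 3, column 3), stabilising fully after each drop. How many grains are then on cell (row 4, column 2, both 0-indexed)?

1

t=0: 0,3,2,1,0
2,1,2,2,2
1,3,0,3,3
2,2,0,2,3
3,1,1,2,2
t=1: 0,3,2,1,0
2,1,2,2,2
1,3,0,3,3
2,2,0,3,3
3,1,1,2,2
t=2: 0,3,2,1,0
2,1,2,3,3
1,3,1,1,1
2,2,1,2,1
3,1,1,3,3
t=3: 0,3,2,1,0
2,1,2,3,3
1,3,1,1,1
2,2,1,3,1
3,1,1,3,3
t=4: 0,3,2,1,0
2,1,2,3,3
1,3,1,2,1
2,2,2,1,3
3,1,2,1,0
t=5: 0,3,2,1,0
2,1,2,3,3
1,3,1,2,1
2,2,2,2,3
3,1,2,1,0
t=6: 0,3,2,1,0
2,1,2,3,3
1,3,1,2,1
2,2,2,3,3
3,1,2,1,0
t=7: 0,3,2,1,0
2,1,2,3,3
1,3,1,3,2
2,2,3,1,0
3,1,2,2,1
t=8: 0,3,2,1,0
2,1,2,3,3
1,3,1,3,2
2,2,3,2,0
3,1,2,2,1
t=9: 0,3,2,1,0
2,1,2,3,3
1,3,1,3,2
2,2,3,3,0
3,1,2,2,1
t=10: 0,3,2,2,1
2,1,3,1,1
1,3,3,2,0
2,3,0,2,2
3,1,3,3,1
t=11: 0,3,2,2,1
2,1,3,1,1
1,3,3,2,0
2,3,0,3,2
3,1,3,3,1
t=12: 0,3,2,2,1
2,1,3,1,1
1,3,3,3,0
2,3,2,1,3
3,2,0,1,2
t=13: 0,3,2,2,1
2,1,3,1,1
1,3,3,3,0
2,3,2,2,3
3,2,0,1,2
t=14: 0,3,2,2,1
2,1,3,1,1
1,3,3,3,0
2,3,2,3,3
3,2,0,1,2
t=15: 0,3,3,2,1
2,3,0,3,1
2,1,3,1,2
3,1,1,3,0
3,3,1,2,3
t=16: 0,3,3,2,1
2,3,0,3,1
2,1,3,2,2
3,1,2,0,1
3,3,1,3,3
t=17: 0,3,3,2,1
2,3,0,3,1
2,1,3,2,2
3,1,2,1,1
3,3,1,3,3
t=18: 0,3,3,2,1
2,3,0,3,1
2,1,3,2,2
3,1,2,2,1
3,3,1,3,3
t=19: 0,3,3,2,1
2,3,0,3,1
2,1,3,2,2
3,1,2,3,1
3,3,1,3,3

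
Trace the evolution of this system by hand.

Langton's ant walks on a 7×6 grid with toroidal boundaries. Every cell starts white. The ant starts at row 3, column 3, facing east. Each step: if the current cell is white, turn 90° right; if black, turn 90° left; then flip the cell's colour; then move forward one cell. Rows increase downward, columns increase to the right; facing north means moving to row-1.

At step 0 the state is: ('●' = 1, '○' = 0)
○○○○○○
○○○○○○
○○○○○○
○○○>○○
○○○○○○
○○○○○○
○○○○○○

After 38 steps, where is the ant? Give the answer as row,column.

[0] ○○○○○○
○○○○○○
○○○○○○
○○○>○○
○○○○○○
○○○○○○
○○○○○○
[1] ○○○○○○
○○○○○○
○○○○○○
○○○●○○
○○○v○○
○○○○○○
○○○○○○
[2] ○○○○○○
○○○○○○
○○○○○○
○○○●○○
○○<●○○
○○○○○○
○○○○○○
[3] ○○○○○○
○○○○○○
○○○○○○
○○^●○○
○○●●○○
○○○○○○
○○○○○○
[4] ○○○○○○
○○○○○○
○○○○○○
○○●>○○
○○●●○○
○○○○○○
○○○○○○
[5] ○○○○○○
○○○○○○
○○○^○○
○○●○○○
○○●●○○
○○○○○○
○○○○○○
[6] ○○○○○○
○○○○○○
○○○●>○
○○●○○○
○○●●○○
○○○○○○
○○○○○○
[7] ○○○○○○
○○○○○○
○○○●●○
○○●○v○
○○●●○○
○○○○○○
○○○○○○
[8] ○○○○○○
○○○○○○
○○○●●○
○○●<●○
○○●●○○
○○○○○○
○○○○○○
[9] ○○○○○○
○○○○○○
○○○^●○
○○●●●○
○○●●○○
○○○○○○
○○○○○○
[10] ○○○○○○
○○○○○○
○○<○●○
○○●●●○
○○●●○○
○○○○○○
○○○○○○
[11] ○○○○○○
○○^○○○
○○●○●○
○○●●●○
○○●●○○
○○○○○○
○○○○○○
[12] ○○○○○○
○○●>○○
○○●○●○
○○●●●○
○○●●○○
○○○○○○
○○○○○○
[13] ○○○○○○
○○●●○○
○○●v●○
○○●●●○
○○●●○○
○○○○○○
○○○○○○
[14] ○○○○○○
○○●●○○
○○<●●○
○○●●●○
○○●●○○
○○○○○○
○○○○○○
[15] ○○○○○○
○○●●○○
○○○●●○
○○v●●○
○○●●○○
○○○○○○
○○○○○○
[16] ○○○○○○
○○●●○○
○○○●●○
○○○>●○
○○●●○○
○○○○○○
○○○○○○
[17] ○○○○○○
○○●●○○
○○○^●○
○○○○●○
○○●●○○
○○○○○○
○○○○○○
[18] ○○○○○○
○○●●○○
○○<○●○
○○○○●○
○○●●○○
○○○○○○
○○○○○○
[19] ○○○○○○
○○^●○○
○○●○●○
○○○○●○
○○●●○○
○○○○○○
○○○○○○
[20] ○○○○○○
○<○●○○
○○●○●○
○○○○●○
○○●●○○
○○○○○○
○○○○○○
[21] ○^○○○○
○●○●○○
○○●○●○
○○○○●○
○○●●○○
○○○○○○
○○○○○○
[22] ○●>○○○
○●○●○○
○○●○●○
○○○○●○
○○●●○○
○○○○○○
○○○○○○
[23] ○●●○○○
○●v●○○
○○●○●○
○○○○●○
○○●●○○
○○○○○○
○○○○○○
[24] ○●●○○○
○<●●○○
○○●○●○
○○○○●○
○○●●○○
○○○○○○
○○○○○○
[25] ○●●○○○
○○●●○○
○v●○●○
○○○○●○
○○●●○○
○○○○○○
○○○○○○
[26] ○●●○○○
○○●●○○
<●●○●○
○○○○●○
○○●●○○
○○○○○○
○○○○○○
[27] ○●●○○○
^○●●○○
●●●○●○
○○○○●○
○○●●○○
○○○○○○
○○○○○○
[28] ○●●○○○
●>●●○○
●●●○●○
○○○○●○
○○●●○○
○○○○○○
○○○○○○
[29] ○●●○○○
●●●●○○
●v●○●○
○○○○●○
○○●●○○
○○○○○○
○○○○○○
[30] ○●●○○○
●●●●○○
●○>○●○
○○○○●○
○○●●○○
○○○○○○
○○○○○○
[31] ○●●○○○
●●^●○○
●○○○●○
○○○○●○
○○●●○○
○○○○○○
○○○○○○
[32] ○●●○○○
●<○●○○
●○○○●○
○○○○●○
○○●●○○
○○○○○○
○○○○○○
[33] ○●●○○○
●○○●○○
●v○○●○
○○○○●○
○○●●○○
○○○○○○
○○○○○○
[34] ○●●○○○
●○○●○○
<●○○●○
○○○○●○
○○●●○○
○○○○○○
○○○○○○
[35] ○●●○○○
●○○●○○
○●○○●○
v○○○●○
○○●●○○
○○○○○○
○○○○○○
[36] ○●●○○○
●○○●○○
○●○○●○
●○○○●<
○○●●○○
○○○○○○
○○○○○○
[37] ○●●○○○
●○○●○○
○●○○●^
●○○○●●
○○●●○○
○○○○○○
○○○○○○
[38] ○●●○○○
●○○●○○
>●○○●●
●○○○●●
○○●●○○
○○○○○○
○○○○○○

2,0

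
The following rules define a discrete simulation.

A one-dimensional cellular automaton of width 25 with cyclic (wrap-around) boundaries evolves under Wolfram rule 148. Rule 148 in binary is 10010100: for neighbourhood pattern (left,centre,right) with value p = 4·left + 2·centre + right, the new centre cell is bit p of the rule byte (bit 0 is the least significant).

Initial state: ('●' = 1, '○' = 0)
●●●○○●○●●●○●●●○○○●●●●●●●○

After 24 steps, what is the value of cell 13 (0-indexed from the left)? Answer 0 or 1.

0

step 0: ●●●○○●○●●●○●●●○○○●●●●●●●○
step 1: ○●○●○●○○●○○○●○●○○○●●●●●○○
step 2: ○●○●○●●○●●○○●○●●○○○●●●○●○
step 3: ○●○●○○○○○○●○●○○○●○○○●○○●●
step 4: ○●○●●○○○○○●○●●○○●●○○●●○○○
step 5: ○●○○○●○○○○●○○○●○○○●○○○●○○
step 6: ○●●○○●●○○○●●○○●●○○●●○○●●○
step 7: ○○○●○○○●○○○○●○○○●○○○●○○○●
step 8: ●○○●●○○●●○○○●●○○●●○○●●○○●
step 9: ○●○○○●○○○●○○○○●○○○●○○○●○○
step 10: ○●●○○●●○○●●○○○●●○○●●○○●●○
step 11: ○○○●○○○●○○○●○○○○●○○○●○○○●
step 12: ●○○●●○○●●○○●●○○○●●○○●●○○●
step 13: ○●○○○●○○○●○○○●○○○○●○○○●○○
step 14: ○●●○○●●○○●●○○●●○○○●●○○●●○
step 15: ○○○●○○○●○○○●○○○●○○○○●○○○●
step 16: ●○○●●○○●●○○●●○○●●○○○●●○○●
step 17: ○●○○○●○○○●○○○●○○○●○○○○●○○
step 18: ○●●○○●●○○●●○○●●○○●●○○○●●○
step 19: ○○○●○○○●○○○●○○○●○○○●○○○○●
step 20: ●○○●●○○●●○○●●○○●●○○●●○○○●
step 21: ○●○○○●○○○●○○○●○○○●○○○●○○○
step 22: ○●●○○●●○○●●○○●●○○●●○○●●○○
step 23: ○○○●○○○●○○○●○○○●○○○●○○○●○
step 24: ○○○●●○○●●○○●●○○●●○○●●○○●●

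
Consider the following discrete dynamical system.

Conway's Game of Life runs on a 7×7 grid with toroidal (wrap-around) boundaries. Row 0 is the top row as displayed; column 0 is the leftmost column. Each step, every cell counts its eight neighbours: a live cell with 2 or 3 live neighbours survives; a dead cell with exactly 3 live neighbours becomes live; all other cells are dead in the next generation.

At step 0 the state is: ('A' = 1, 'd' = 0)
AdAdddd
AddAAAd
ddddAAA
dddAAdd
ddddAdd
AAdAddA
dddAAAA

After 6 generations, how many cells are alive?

14

t=0: AdAdddd
AddAAAd
ddddAAA
dddAAdd
ddddAdd
AAdAddA
dddAAAA
t=1: AAAdddd
AAdAddd
ddddddA
dddAddd
AdAdAAd
AdAAddA
dddAAAd
t=2: AdddddA
ddddddA
AdAdddd
dddAAAA
AdAdAAd
AdAdddd
ddddAAd
t=3: AdddddA
dAddddA
AddAAdd
AdAdddd
AdAdddd
ddddddd
AAdddAd
t=4: dddddAd
dAdddAA
AdAAddA
AdAdddA
ddddddd
AdddddA
AAddddd
t=5: dAdddAd
dAAdAAd
ddAAddd
AdAAddA
dAddddd
AAddddA
AAddddd
t=6: ddddAAA
dAddAAd
AddddAA
AddAddd
ddddddd
ddAdddA
ddAdddd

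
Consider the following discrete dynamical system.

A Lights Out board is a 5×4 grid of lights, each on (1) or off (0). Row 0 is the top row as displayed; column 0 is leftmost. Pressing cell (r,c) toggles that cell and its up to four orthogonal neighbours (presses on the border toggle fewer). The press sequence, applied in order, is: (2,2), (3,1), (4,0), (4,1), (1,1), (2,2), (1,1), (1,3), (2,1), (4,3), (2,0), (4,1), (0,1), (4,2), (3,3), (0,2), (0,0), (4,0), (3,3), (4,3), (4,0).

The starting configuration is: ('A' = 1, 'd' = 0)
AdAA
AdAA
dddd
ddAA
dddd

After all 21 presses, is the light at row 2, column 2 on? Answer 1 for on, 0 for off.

1

0) AdAA
AdAA
dddd
ddAA
dddd
1) AdAA
AddA
dAAA
dddA
dddd
2) AdAA
AddA
ddAA
AAAA
dAdd
3) AdAA
AddA
ddAA
dAAA
Addd
4) AdAA
AddA
ddAA
ddAA
dAAd
5) AAAA
dAAA
dAAA
ddAA
dAAd
6) AAAA
dAdA
dddd
dddA
dAAd
7) AdAA
AdAA
dAdd
dddA
dAAd
8) AdAd
Addd
dAdA
dddA
dAAd
9) AdAd
AAdd
AdAA
dAdA
dAAd
10) AdAd
AAdd
AdAA
dAdd
dAdA
11) AdAd
dAdd
dAAA
AAdd
dAdA
12) AdAd
dAdd
dAAA
Addd
AdAA
13) dAdd
dddd
dAAA
Addd
AdAA
14) dAdd
dddd
dAAA
AdAd
AAdd
15) dAdd
dddd
dAAd
AddA
AAdA
16) ddAA
ddAd
dAAd
AddA
AAdA
17) AAAA
AdAd
dAAd
AddA
AAdA
18) AAAA
AdAd
dAAd
dddA
dddA
19) AAAA
AdAd
dAAA
ddAd
dddd
20) AAAA
AdAd
dAAA
ddAA
ddAA
21) AAAA
AdAd
dAAA
AdAA
AAAA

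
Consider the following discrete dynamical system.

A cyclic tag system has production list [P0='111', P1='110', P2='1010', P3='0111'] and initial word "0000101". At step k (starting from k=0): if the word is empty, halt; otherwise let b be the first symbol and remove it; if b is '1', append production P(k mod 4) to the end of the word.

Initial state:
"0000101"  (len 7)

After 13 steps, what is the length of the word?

[0] "0000101"  (len 7)
[1] "000101"  (len 6)
[2] "00101"  (len 5)
[3] "0101"  (len 4)
[4] "101"  (len 3)
[5] "01111"  (len 5)
[6] "1111"  (len 4)
[7] "1111010"  (len 7)
[8] "1110100111"  (len 10)
[9] "110100111111"  (len 12)
[10] "10100111111110"  (len 14)
[11] "01001111111101010"  (len 17)
[12] "1001111111101010"  (len 16)
[13] "001111111101010111"  (len 18)

18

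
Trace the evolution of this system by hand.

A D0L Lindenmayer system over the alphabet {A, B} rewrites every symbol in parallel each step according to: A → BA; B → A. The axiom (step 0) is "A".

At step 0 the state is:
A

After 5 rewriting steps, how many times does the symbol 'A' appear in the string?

8

step 0: A
step 1: BA
step 2: ABA
step 3: BAABA
step 4: ABABAABA
step 5: BAABAABABAABA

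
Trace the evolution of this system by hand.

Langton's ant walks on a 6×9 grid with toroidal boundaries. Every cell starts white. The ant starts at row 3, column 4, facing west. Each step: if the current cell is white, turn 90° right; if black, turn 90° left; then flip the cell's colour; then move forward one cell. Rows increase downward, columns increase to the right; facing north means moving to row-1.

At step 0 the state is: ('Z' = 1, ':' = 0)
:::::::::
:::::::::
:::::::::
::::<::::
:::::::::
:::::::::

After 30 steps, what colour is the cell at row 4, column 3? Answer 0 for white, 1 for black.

1

gen 0: :::::::::
:::::::::
:::::::::
::::<::::
:::::::::
:::::::::
gen 1: :::::::::
:::::::::
::::^::::
::::Z::::
:::::::::
:::::::::
gen 2: :::::::::
:::::::::
::::Z>:::
::::Z::::
:::::::::
:::::::::
gen 3: :::::::::
:::::::::
::::ZZ:::
::::Zv:::
:::::::::
:::::::::
gen 4: :::::::::
:::::::::
::::ZZ:::
::::<Z:::
:::::::::
:::::::::
gen 5: :::::::::
:::::::::
::::ZZ:::
:::::Z:::
::::v::::
:::::::::
gen 6: :::::::::
:::::::::
::::ZZ:::
:::::Z:::
:::<Z::::
:::::::::
gen 7: :::::::::
:::::::::
::::ZZ:::
:::^:Z:::
:::ZZ::::
:::::::::
gen 8: :::::::::
:::::::::
::::ZZ:::
:::Z>Z:::
:::ZZ::::
:::::::::
gen 9: :::::::::
:::::::::
::::ZZ:::
:::ZZZ:::
:::Zv::::
:::::::::
gen 10: :::::::::
:::::::::
::::ZZ:::
:::ZZZ:::
:::Z:>:::
:::::::::
gen 11: :::::::::
:::::::::
::::ZZ:::
:::ZZZ:::
:::Z:Z:::
:::::v:::
gen 12: :::::::::
:::::::::
::::ZZ:::
:::ZZZ:::
:::Z:Z:::
::::<Z:::
gen 13: :::::::::
:::::::::
::::ZZ:::
:::ZZZ:::
:::Z^Z:::
::::ZZ:::
gen 14: :::::::::
:::::::::
::::ZZ:::
:::ZZZ:::
:::ZZ>:::
::::ZZ:::
gen 15: :::::::::
:::::::::
::::ZZ:::
:::ZZ^:::
:::ZZ::::
::::ZZ:::
gen 16: :::::::::
:::::::::
::::ZZ:::
:::Z<::::
:::ZZ::::
::::ZZ:::
gen 17: :::::::::
:::::::::
::::ZZ:::
:::Z:::::
:::Zv::::
::::ZZ:::
gen 18: :::::::::
:::::::::
::::ZZ:::
:::Z:::::
:::Z:>:::
::::ZZ:::
gen 19: :::::::::
:::::::::
::::ZZ:::
:::Z:::::
:::Z:Z:::
::::Zv:::
gen 20: :::::::::
:::::::::
::::ZZ:::
:::Z:::::
:::Z:Z:::
::::Z:>::
gen 21: ::::::v::
:::::::::
::::ZZ:::
:::Z:::::
:::Z:Z:::
::::Z:Z::
gen 22: :::::<Z::
:::::::::
::::ZZ:::
:::Z:::::
:::Z:Z:::
::::Z:Z::
gen 23: :::::ZZ::
:::::::::
::::ZZ:::
:::Z:::::
:::Z:Z:::
::::Z^Z::
gen 24: :::::ZZ::
:::::::::
::::ZZ:::
:::Z:::::
:::Z:Z:::
::::ZZ>::
gen 25: :::::ZZ::
:::::::::
::::ZZ:::
:::Z:::::
:::Z:Z^::
::::ZZ:::
gen 26: :::::ZZ::
:::::::::
::::ZZ:::
:::Z:::::
:::Z:ZZ>:
::::ZZ:::
gen 27: :::::ZZ::
:::::::::
::::ZZ:::
:::Z:::::
:::Z:ZZZ:
::::ZZ:v:
gen 28: :::::ZZ::
:::::::::
::::ZZ:::
:::Z:::::
:::Z:ZZZ:
::::ZZ<Z:
gen 29: :::::ZZ::
:::::::::
::::ZZ:::
:::Z:::::
:::Z:Z^Z:
::::ZZZZ:
gen 30: :::::ZZ::
:::::::::
::::ZZ:::
:::Z:::::
:::Z:<:Z:
::::ZZZZ:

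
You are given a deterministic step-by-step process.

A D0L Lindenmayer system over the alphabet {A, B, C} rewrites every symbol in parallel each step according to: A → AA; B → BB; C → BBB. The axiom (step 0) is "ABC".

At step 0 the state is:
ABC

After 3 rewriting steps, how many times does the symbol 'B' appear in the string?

k=0  ABC
k=1  AABBBBB
k=2  AAAABBBBBBBBBB
k=3  AAAAAAAABBBBBBBBBBBBBBBBBBBB

20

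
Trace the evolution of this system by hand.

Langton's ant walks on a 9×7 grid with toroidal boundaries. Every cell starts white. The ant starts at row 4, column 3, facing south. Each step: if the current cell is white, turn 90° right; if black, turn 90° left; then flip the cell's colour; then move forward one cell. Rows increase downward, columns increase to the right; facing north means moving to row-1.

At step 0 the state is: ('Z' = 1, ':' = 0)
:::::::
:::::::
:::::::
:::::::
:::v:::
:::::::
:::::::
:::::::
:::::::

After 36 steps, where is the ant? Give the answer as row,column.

[0] :::::::
:::::::
:::::::
:::::::
:::v:::
:::::::
:::::::
:::::::
:::::::
[1] :::::::
:::::::
:::::::
:::::::
::<Z:::
:::::::
:::::::
:::::::
:::::::
[2] :::::::
:::::::
:::::::
::^::::
::ZZ:::
:::::::
:::::::
:::::::
:::::::
[3] :::::::
:::::::
:::::::
::Z>:::
::ZZ:::
:::::::
:::::::
:::::::
:::::::
[4] :::::::
:::::::
:::::::
::ZZ:::
::Zv:::
:::::::
:::::::
:::::::
:::::::
[5] :::::::
:::::::
:::::::
::ZZ:::
::Z:>::
:::::::
:::::::
:::::::
:::::::
[6] :::::::
:::::::
:::::::
::ZZ:::
::Z:Z::
::::v::
:::::::
:::::::
:::::::
[7] :::::::
:::::::
:::::::
::ZZ:::
::Z:Z::
:::<Z::
:::::::
:::::::
:::::::
[8] :::::::
:::::::
:::::::
::ZZ:::
::Z^Z::
:::ZZ::
:::::::
:::::::
:::::::
[9] :::::::
:::::::
:::::::
::ZZ:::
::ZZ>::
:::ZZ::
:::::::
:::::::
:::::::
[10] :::::::
:::::::
:::::::
::ZZ^::
::ZZ:::
:::ZZ::
:::::::
:::::::
:::::::
[11] :::::::
:::::::
:::::::
::ZZZ>:
::ZZ:::
:::ZZ::
:::::::
:::::::
:::::::
[12] :::::::
:::::::
:::::::
::ZZZZ:
::ZZ:v:
:::ZZ::
:::::::
:::::::
:::::::
[13] :::::::
:::::::
:::::::
::ZZZZ:
::ZZ<Z:
:::ZZ::
:::::::
:::::::
:::::::
[14] :::::::
:::::::
:::::::
::ZZ^Z:
::ZZZZ:
:::ZZ::
:::::::
:::::::
:::::::
[15] :::::::
:::::::
:::::::
::Z<:Z:
::ZZZZ:
:::ZZ::
:::::::
:::::::
:::::::
[16] :::::::
:::::::
:::::::
::Z::Z:
::ZvZZ:
:::ZZ::
:::::::
:::::::
:::::::
[17] :::::::
:::::::
:::::::
::Z::Z:
::Z:>Z:
:::ZZ::
:::::::
:::::::
:::::::
[18] :::::::
:::::::
:::::::
::Z:^Z:
::Z::Z:
:::ZZ::
:::::::
:::::::
:::::::
[19] :::::::
:::::::
:::::::
::Z:Z>:
::Z::Z:
:::ZZ::
:::::::
:::::::
:::::::
[20] :::::::
:::::::
:::::^:
::Z:Z::
::Z::Z:
:::ZZ::
:::::::
:::::::
:::::::
[21] :::::::
:::::::
:::::Z>
::Z:Z::
::Z::Z:
:::ZZ::
:::::::
:::::::
:::::::
[22] :::::::
:::::::
:::::ZZ
::Z:Z:v
::Z::Z:
:::ZZ::
:::::::
:::::::
:::::::
[23] :::::::
:::::::
:::::ZZ
::Z:Z<Z
::Z::Z:
:::ZZ::
:::::::
:::::::
:::::::
[24] :::::::
:::::::
:::::^Z
::Z:ZZZ
::Z::Z:
:::ZZ::
:::::::
:::::::
:::::::
[25] :::::::
:::::::
::::<:Z
::Z:ZZZ
::Z::Z:
:::ZZ::
:::::::
:::::::
:::::::
[26] :::::::
::::^::
::::Z:Z
::Z:ZZZ
::Z::Z:
:::ZZ::
:::::::
:::::::
:::::::
[27] :::::::
::::Z>:
::::Z:Z
::Z:ZZZ
::Z::Z:
:::ZZ::
:::::::
:::::::
:::::::
[28] :::::::
::::ZZ:
::::ZvZ
::Z:ZZZ
::Z::Z:
:::ZZ::
:::::::
:::::::
:::::::
[29] :::::::
::::ZZ:
::::<ZZ
::Z:ZZZ
::Z::Z:
:::ZZ::
:::::::
:::::::
:::::::
[30] :::::::
::::ZZ:
:::::ZZ
::Z:vZZ
::Z::Z:
:::ZZ::
:::::::
:::::::
:::::::
[31] :::::::
::::ZZ:
:::::ZZ
::Z::>Z
::Z::Z:
:::ZZ::
:::::::
:::::::
:::::::
[32] :::::::
::::ZZ:
:::::^Z
::Z:::Z
::Z::Z:
:::ZZ::
:::::::
:::::::
:::::::
[33] :::::::
::::ZZ:
::::<:Z
::Z:::Z
::Z::Z:
:::ZZ::
:::::::
:::::::
:::::::
[34] :::::::
::::^Z:
::::Z:Z
::Z:::Z
::Z::Z:
:::ZZ::
:::::::
:::::::
:::::::
[35] :::::::
:::<:Z:
::::Z:Z
::Z:::Z
::Z::Z:
:::ZZ::
:::::::
:::::::
:::::::
[36] :::^:::
:::Z:Z:
::::Z:Z
::Z:::Z
::Z::Z:
:::ZZ::
:::::::
:::::::
:::::::

0,3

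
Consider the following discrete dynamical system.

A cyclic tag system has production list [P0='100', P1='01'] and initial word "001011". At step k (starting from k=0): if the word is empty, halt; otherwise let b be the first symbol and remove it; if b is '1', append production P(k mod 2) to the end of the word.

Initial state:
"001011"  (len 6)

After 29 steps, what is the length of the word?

0) "001011"  (len 6)
1) "01011"  (len 5)
2) "1011"  (len 4)
3) "011100"  (len 6)
4) "11100"  (len 5)
5) "1100100"  (len 7)
6) "10010001"  (len 8)
7) "0010001100"  (len 10)
8) "010001100"  (len 9)
9) "10001100"  (len 8)
10) "000110001"  (len 9)
11) "00110001"  (len 8)
12) "0110001"  (len 7)
13) "110001"  (len 6)
14) "1000101"  (len 7)
15) "000101100"  (len 9)
16) "00101100"  (len 8)
17) "0101100"  (len 7)
18) "101100"  (len 6)
19) "01100100"  (len 8)
20) "1100100"  (len 7)
21) "100100100"  (len 9)
22) "0010010001"  (len 10)
23) "010010001"  (len 9)
24) "10010001"  (len 8)
25) "0010001100"  (len 10)
26) "010001100"  (len 9)
27) "10001100"  (len 8)
28) "000110001"  (len 9)
29) "00110001"  (len 8)

8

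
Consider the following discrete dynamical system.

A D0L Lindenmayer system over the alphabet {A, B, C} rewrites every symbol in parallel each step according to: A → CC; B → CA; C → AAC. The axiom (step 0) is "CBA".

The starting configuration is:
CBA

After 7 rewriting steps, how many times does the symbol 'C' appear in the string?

gen 0: CBA
gen 1: AACCACC
gen 2: CCCCAACAACCCAACAAC
gen 3: AACAACAACAACCCCCAACCCCCAACAACAACCCCCAACCCCCAAC
gen 4: CCCCAACCCCCAACCCCCAACCCCCAACAACAACAACAACCCCCAACAACAACAACAACCCCCAACCCCCAACCCCCAACAACAACAACAACCCCCAACAACAACAACAACCCCCAAC
gen 5: AACAACAACAACCCCCAACAACAACAACAACCCCCAACAACAACAACAACCCCCAACA…CAACCCCCAACCCCCAACCCCCAACCCCCAACCCCCAACAACAACAACAACCCCCAAC  (len 302)
gen 6: CCCCAACCCCCAACCCCCAACCCCCAACAACAACAACAACCCCCAACCCCCAACCCCC…CAACCCCCAACCCCCAACCCCCAACCCCCAACCCCCAACAACAACAACAACCCCCAAC  (len 774)
gen 7: AACAACAACAACCCCCAACAACAACAACAACCCCCAACAACAACAACAACCCCCAACA…CAACCCCCAACCCCCAACCCCCAACCCCCAACCCCCAACAACAACAACAACCCCCAAC  (len 1982)

1114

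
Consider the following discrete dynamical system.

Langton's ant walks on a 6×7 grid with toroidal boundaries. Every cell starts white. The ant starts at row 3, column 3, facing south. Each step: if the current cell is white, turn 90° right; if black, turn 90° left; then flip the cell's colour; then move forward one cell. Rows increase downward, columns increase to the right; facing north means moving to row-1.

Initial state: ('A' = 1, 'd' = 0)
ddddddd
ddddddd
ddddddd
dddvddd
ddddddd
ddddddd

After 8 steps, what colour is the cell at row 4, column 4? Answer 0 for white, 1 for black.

[0] ddddddd
ddddddd
ddddddd
dddvddd
ddddddd
ddddddd
[1] ddddddd
ddddddd
ddddddd
dd<Addd
ddddddd
ddddddd
[2] ddddddd
ddddddd
dd^dddd
ddAAddd
ddddddd
ddddddd
[3] ddddddd
ddddddd
ddA>ddd
ddAAddd
ddddddd
ddddddd
[4] ddddddd
ddddddd
ddAAddd
ddAvddd
ddddddd
ddddddd
[5] ddddddd
ddddddd
ddAAddd
ddAd>dd
ddddddd
ddddddd
[6] ddddddd
ddddddd
ddAAddd
ddAdAdd
ddddvdd
ddddddd
[7] ddddddd
ddddddd
ddAAddd
ddAdAdd
ddd<Add
ddddddd
[8] ddddddd
ddddddd
ddAAddd
ddA^Add
dddAAdd
ddddddd

1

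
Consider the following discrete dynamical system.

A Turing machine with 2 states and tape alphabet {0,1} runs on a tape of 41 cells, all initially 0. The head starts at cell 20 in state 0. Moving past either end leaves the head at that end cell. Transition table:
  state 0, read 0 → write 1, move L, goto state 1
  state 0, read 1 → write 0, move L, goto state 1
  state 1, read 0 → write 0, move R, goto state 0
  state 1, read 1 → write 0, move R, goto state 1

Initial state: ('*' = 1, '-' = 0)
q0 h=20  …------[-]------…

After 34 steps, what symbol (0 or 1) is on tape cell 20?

[0] q0 h=20  …------[-]------…
[1] q1 h=19  …------[-]*-----…
[2] q0 h=20  …------[*]------…
[3] q1 h=19  …------[-]------…
[4] q0 h=20  …------[-]------…
[5] q1 h=19  …------[-]*-----…
[6] q0 h=20  …------[*]------…
[7] q1 h=19  …------[-]------…
[8] q0 h=20  …------[-]------…
[9] q1 h=19  …------[-]*-----…
[10] q0 h=20  …------[*]------…
[11] q1 h=19  …------[-]------…
[12] q0 h=20  …------[-]------…
[13] q1 h=19  …------[-]*-----…
[14] q0 h=20  …------[*]------…
[15] q1 h=19  …------[-]------…
[16] q0 h=20  …------[-]------…
[17] q1 h=19  …------[-]*-----…
[18] q0 h=20  …------[*]------…
[19] q1 h=19  …------[-]------…
[20] q0 h=20  …------[-]------…
[21] q1 h=19  …------[-]*-----…
[22] q0 h=20  …------[*]------…
[23] q1 h=19  …------[-]------…
[24] q0 h=20  …------[-]------…
[25] q1 h=19  …------[-]*-----…
[26] q0 h=20  …------[*]------…
[27] q1 h=19  …------[-]------…
[28] q0 h=20  …------[-]------…
[29] q1 h=19  …------[-]*-----…
[30] q0 h=20  …------[*]------…
[31] q1 h=19  …------[-]------…
[32] q0 h=20  …------[-]------…
[33] q1 h=19  …------[-]*-----…
[34] q0 h=20  …------[*]------…

1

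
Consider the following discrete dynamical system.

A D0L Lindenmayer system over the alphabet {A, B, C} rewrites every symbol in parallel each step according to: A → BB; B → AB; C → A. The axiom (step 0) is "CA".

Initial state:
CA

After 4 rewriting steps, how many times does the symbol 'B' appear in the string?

16

t=0: CA
t=1: ABB
t=2: BBABAB
t=3: ABABBBABBBAB
t=4: BBABBBABABABBBABABABBBAB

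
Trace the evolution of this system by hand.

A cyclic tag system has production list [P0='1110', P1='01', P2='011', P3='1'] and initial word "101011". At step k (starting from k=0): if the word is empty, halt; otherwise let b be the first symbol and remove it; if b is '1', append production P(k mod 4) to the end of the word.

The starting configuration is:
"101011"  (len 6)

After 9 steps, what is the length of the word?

t=0: "101011"  (len 6)
t=1: "010111110"  (len 9)
t=2: "10111110"  (len 8)
t=3: "0111110011"  (len 10)
t=4: "111110011"  (len 9)
t=5: "111100111110"  (len 12)
t=6: "1110011111001"  (len 13)
t=7: "110011111001011"  (len 15)
t=8: "100111110010111"  (len 15)
t=9: "001111100101111110"  (len 18)

18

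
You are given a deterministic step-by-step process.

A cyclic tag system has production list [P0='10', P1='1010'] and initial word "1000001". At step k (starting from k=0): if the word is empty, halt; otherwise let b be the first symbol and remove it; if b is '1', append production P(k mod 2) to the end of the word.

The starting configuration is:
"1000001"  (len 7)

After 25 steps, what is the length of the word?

22

t=0: "1000001"  (len 7)
t=1: "00000110"  (len 8)
t=2: "0000110"  (len 7)
t=3: "000110"  (len 6)
t=4: "00110"  (len 5)
t=5: "0110"  (len 4)
t=6: "110"  (len 3)
t=7: "1010"  (len 4)
t=8: "0101010"  (len 7)
t=9: "101010"  (len 6)
t=10: "010101010"  (len 9)
t=11: "10101010"  (len 8)
t=12: "01010101010"  (len 11)
t=13: "1010101010"  (len 10)
t=14: "0101010101010"  (len 13)
t=15: "101010101010"  (len 12)
t=16: "010101010101010"  (len 15)
t=17: "10101010101010"  (len 14)
t=18: "01010101010101010"  (len 17)
t=19: "1010101010101010"  (len 16)
t=20: "0101010101010101010"  (len 19)
t=21: "101010101010101010"  (len 18)
t=22: "010101010101010101010"  (len 21)
t=23: "10101010101010101010"  (len 20)
t=24: "01010101010101010101010"  (len 23)
t=25: "1010101010101010101010"  (len 22)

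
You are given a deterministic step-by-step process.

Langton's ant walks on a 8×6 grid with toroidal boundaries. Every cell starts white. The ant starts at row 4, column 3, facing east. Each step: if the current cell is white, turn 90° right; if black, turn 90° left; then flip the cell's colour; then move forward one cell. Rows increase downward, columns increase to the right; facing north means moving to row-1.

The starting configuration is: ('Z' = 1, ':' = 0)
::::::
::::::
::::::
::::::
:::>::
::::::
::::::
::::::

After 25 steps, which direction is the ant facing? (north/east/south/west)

[0] ::::::
::::::
::::::
::::::
:::>::
::::::
::::::
::::::
[1] ::::::
::::::
::::::
::::::
:::Z::
:::v::
::::::
::::::
[2] ::::::
::::::
::::::
::::::
:::Z::
::<Z::
::::::
::::::
[3] ::::::
::::::
::::::
::::::
::^Z::
::ZZ::
::::::
::::::
[4] ::::::
::::::
::::::
::::::
::Z>::
::ZZ::
::::::
::::::
[5] ::::::
::::::
::::::
:::^::
::Z:::
::ZZ::
::::::
::::::
[6] ::::::
::::::
::::::
:::Z>:
::Z:::
::ZZ::
::::::
::::::
[7] ::::::
::::::
::::::
:::ZZ:
::Z:v:
::ZZ::
::::::
::::::
[8] ::::::
::::::
::::::
:::ZZ:
::Z<Z:
::ZZ::
::::::
::::::
[9] ::::::
::::::
::::::
:::^Z:
::ZZZ:
::ZZ::
::::::
::::::
[10] ::::::
::::::
::::::
::<:Z:
::ZZZ:
::ZZ::
::::::
::::::
[11] ::::::
::::::
::^:::
::Z:Z:
::ZZZ:
::ZZ::
::::::
::::::
[12] ::::::
::::::
::Z>::
::Z:Z:
::ZZZ:
::ZZ::
::::::
::::::
[13] ::::::
::::::
::ZZ::
::ZvZ:
::ZZZ:
::ZZ::
::::::
::::::
[14] ::::::
::::::
::ZZ::
::<ZZ:
::ZZZ:
::ZZ::
::::::
::::::
[15] ::::::
::::::
::ZZ::
:::ZZ:
::vZZ:
::ZZ::
::::::
::::::
[16] ::::::
::::::
::ZZ::
:::ZZ:
:::>Z:
::ZZ::
::::::
::::::
[17] ::::::
::::::
::ZZ::
:::^Z:
::::Z:
::ZZ::
::::::
::::::
[18] ::::::
::::::
::ZZ::
::<:Z:
::::Z:
::ZZ::
::::::
::::::
[19] ::::::
::::::
::^Z::
::Z:Z:
::::Z:
::ZZ::
::::::
::::::
[20] ::::::
::::::
:<:Z::
::Z:Z:
::::Z:
::ZZ::
::::::
::::::
[21] ::::::
:^::::
:Z:Z::
::Z:Z:
::::Z:
::ZZ::
::::::
::::::
[22] ::::::
:Z>:::
:Z:Z::
::Z:Z:
::::Z:
::ZZ::
::::::
::::::
[23] ::::::
:ZZ:::
:ZvZ::
::Z:Z:
::::Z:
::ZZ::
::::::
::::::
[24] ::::::
:ZZ:::
:<ZZ::
::Z:Z:
::::Z:
::ZZ::
::::::
::::::
[25] ::::::
:ZZ:::
::ZZ::
:vZ:Z:
::::Z:
::ZZ::
::::::
::::::

south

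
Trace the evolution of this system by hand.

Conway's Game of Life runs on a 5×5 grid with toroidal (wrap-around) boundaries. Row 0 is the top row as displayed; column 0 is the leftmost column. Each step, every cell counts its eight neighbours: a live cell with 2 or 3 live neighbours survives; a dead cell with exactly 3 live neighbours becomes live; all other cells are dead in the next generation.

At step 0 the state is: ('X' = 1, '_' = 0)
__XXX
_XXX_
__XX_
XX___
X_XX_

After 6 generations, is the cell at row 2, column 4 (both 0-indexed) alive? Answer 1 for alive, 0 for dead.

t=0: __XXX
_XXX_
__XX_
XX___
X_XX_
t=1: X____
_X___
X__XX
X____
X____
t=2: XX___
_X___
XX__X
XX___
XX__X
t=3: __X_X
__X_X
__X_X
__X__
__X_X
t=4: XXX_X
XXX_X
_XX__
_XX__
_XX__
t=5: ____X
____X
_____
X__X_
_____
t=6: _____
_____
____X
_____
____X

1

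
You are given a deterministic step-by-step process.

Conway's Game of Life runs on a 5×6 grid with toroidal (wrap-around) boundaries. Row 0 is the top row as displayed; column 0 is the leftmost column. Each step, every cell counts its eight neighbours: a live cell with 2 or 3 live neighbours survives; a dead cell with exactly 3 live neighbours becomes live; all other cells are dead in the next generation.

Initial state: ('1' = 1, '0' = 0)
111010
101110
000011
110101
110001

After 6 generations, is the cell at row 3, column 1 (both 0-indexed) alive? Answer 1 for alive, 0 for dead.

t=0: 111010
101110
000011
110101
110001
t=1: 000010
101000
000000
011000
000100
t=2: 000100
000000
001000
001000
001100
t=3: 001100
000000
000000
011000
001100
t=4: 001100
000000
000000
011100
000000
t=5: 000000
000000
001000
001000
010000
t=6: 000000
000000
000000
011000
000000

1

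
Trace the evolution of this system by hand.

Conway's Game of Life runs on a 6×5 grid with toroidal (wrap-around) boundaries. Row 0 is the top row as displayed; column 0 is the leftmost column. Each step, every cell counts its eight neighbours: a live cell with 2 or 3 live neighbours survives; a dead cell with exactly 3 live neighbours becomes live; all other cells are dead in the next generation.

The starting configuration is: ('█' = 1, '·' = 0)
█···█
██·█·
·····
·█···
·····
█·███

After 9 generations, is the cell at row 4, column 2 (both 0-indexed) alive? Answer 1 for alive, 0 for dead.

gen 0: █···█
██·█·
·····
·█···
·····
█·███
gen 1: ·····
██···
███··
·····
█████
██·█·
gen 2: ··█·█
█·█··
█·█··
·····
···█·
···█·
gen 3: ·██·█
█·█·█
·····
·····
·····
··███
gen 4: ·····
█·█·█
·····
·····
···█·
███·█
gen 5: ··█··
·····
·····
·····
█████
█████
gen 6: █·█·█
·····
·····
█████
·····
·····
gen 7: ·····
·····
█████
█████
█████
·····
gen 8: ·····
█████
·····
·····
·····
█████
gen 9: ·····
█████
█████
·····
█████
█████

1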